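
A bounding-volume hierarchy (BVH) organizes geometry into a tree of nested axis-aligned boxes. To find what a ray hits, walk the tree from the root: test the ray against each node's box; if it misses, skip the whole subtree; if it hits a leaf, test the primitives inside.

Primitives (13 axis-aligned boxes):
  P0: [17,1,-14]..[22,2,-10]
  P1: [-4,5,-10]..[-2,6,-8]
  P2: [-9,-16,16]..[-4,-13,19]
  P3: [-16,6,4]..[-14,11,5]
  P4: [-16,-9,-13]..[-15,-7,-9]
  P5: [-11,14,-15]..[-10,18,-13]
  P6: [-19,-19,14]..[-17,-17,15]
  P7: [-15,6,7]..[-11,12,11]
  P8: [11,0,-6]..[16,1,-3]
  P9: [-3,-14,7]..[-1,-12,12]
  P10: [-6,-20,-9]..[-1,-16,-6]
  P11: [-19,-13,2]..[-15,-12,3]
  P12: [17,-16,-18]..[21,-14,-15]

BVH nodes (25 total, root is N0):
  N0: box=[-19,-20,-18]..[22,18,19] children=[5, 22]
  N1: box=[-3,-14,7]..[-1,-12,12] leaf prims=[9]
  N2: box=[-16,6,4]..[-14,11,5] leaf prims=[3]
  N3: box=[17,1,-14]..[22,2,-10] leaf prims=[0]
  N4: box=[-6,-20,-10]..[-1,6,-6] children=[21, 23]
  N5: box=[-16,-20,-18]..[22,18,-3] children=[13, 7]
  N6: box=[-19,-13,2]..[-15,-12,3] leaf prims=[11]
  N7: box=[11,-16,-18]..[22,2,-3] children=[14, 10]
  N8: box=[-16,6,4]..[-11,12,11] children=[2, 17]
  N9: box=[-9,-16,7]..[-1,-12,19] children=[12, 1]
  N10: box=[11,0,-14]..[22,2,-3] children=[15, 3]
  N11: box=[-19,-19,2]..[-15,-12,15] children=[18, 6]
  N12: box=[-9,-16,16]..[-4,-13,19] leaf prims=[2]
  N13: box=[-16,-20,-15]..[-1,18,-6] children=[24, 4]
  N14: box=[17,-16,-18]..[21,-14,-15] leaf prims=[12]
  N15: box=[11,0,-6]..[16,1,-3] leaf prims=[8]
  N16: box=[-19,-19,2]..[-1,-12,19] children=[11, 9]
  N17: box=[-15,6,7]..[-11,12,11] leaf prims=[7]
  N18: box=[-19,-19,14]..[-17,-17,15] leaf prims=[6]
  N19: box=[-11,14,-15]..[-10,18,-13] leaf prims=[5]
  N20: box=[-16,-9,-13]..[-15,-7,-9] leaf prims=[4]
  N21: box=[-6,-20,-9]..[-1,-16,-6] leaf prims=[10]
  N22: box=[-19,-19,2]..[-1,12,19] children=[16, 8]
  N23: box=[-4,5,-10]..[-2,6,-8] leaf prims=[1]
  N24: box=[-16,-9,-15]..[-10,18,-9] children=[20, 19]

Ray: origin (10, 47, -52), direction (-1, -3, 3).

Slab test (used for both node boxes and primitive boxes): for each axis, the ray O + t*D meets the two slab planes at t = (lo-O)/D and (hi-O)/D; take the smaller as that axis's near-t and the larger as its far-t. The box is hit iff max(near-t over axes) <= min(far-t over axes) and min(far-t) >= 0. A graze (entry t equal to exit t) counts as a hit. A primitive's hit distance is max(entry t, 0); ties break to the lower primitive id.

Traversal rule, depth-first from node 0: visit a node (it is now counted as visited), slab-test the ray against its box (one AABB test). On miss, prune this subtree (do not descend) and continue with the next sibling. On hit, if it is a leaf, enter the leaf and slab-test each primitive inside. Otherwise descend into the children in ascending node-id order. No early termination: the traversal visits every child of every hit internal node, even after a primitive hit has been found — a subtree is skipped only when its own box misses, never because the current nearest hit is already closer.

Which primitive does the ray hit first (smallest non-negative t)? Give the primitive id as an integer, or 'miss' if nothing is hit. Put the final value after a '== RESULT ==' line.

Walk:
N0 x:[-12,29] y:[29/3,67/3] z:[34/3,71/3] -> hit [34/3,67/3], descend [5, 22]
  N5 x:[-12,26] y:[29/3,67/3] z:[34/3,49/3] -> hit [34/3,49/3], descend [7, 13]
    N7 x:[-12,-1] y:[15,21] z:[34/3,49/3] -> miss, prune
    N13 x:[11,26] y:[29/3,67/3] z:[37/3,46/3] -> hit [37/3,46/3], descend [4, 24]
      N4 x:[11,16] y:[41/3,67/3] z:[14,46/3] -> hit [14,46/3], descend [21, 23]
        N21 x:[11,16] y:[21,67/3] z:[43/3,46/3] -> miss, prune
        N23 x:[12,14] y:[41/3,14] z:[14,44/3] -> hit [14,14] leaf, test {P1@t=14}
      N24 x:[20,26] y:[29/3,56/3] z:[37/3,43/3] -> miss, prune
  N22 x:[11,29] y:[35/3,22] z:[18,71/3] -> hit [18,22], descend [8, 16]
    N8 x:[21,26] y:[35/3,41/3] z:[56/3,21] -> miss, prune
    N16 x:[11,29] y:[59/3,22] z:[18,71/3] -> hit [59/3,22], descend [9, 11]
      N9 x:[11,19] y:[59/3,21] z:[59/3,71/3] -> miss, prune
      N11 x:[25,29] y:[59/3,22] z:[18,67/3] -> miss, prune

Summary -> nodes [0, 5, 7, 13, 4, 21, 23, 24, 22, 8, 16, 9, 11]; box-tests=13; leaf-entries=1; first=P1

== RESULT ==
1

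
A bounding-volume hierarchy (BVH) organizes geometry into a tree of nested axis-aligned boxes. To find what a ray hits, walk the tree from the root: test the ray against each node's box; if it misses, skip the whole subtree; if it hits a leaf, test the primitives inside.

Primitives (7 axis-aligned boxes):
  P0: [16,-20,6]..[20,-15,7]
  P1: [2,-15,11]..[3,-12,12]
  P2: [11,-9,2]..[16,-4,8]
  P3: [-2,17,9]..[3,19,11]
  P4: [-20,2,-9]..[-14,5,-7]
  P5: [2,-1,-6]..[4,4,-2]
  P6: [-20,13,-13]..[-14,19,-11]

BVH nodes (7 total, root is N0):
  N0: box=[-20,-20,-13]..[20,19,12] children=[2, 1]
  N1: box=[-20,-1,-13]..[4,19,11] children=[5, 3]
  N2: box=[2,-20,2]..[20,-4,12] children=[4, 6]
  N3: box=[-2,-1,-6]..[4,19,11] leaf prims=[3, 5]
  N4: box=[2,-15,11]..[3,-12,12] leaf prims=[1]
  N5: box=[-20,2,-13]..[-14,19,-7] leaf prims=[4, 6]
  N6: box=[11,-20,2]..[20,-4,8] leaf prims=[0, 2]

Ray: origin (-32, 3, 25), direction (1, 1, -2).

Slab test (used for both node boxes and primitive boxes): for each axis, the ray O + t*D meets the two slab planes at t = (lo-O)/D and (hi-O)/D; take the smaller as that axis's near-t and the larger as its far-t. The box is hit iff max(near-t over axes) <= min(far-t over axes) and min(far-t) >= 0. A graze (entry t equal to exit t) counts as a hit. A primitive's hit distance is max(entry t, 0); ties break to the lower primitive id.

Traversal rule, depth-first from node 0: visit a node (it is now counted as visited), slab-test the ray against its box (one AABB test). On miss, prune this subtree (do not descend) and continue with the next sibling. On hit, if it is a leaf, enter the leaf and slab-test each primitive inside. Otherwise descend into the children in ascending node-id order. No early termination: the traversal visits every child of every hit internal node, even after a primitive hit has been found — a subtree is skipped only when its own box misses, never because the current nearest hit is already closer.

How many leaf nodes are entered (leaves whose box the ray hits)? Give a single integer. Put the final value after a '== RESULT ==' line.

Traverse from the root:
N0 x:[12,52] y:[-23,16] z:[13/2,19] -> hit [12,16], descend [1, 2]
  N1 x:[12,36] y:[-4,16] z:[7,19] -> hit [12,16], descend [3, 5]
    N3 x:[30,36] y:[-4,16] z:[7,31/2] -> miss, prune
    N5 x:[12,18] y:[-1,16] z:[16,19] -> hit [16,16] leaf, test {P4(miss), P6(miss)}
  N2 x:[34,52] y:[-23,-7] z:[13/2,23/2] -> miss, prune

5 AABB tests over nodes [0, 1, 3, 5, 2]; 1 leaf entered; closest miss.

== RESULT ==
1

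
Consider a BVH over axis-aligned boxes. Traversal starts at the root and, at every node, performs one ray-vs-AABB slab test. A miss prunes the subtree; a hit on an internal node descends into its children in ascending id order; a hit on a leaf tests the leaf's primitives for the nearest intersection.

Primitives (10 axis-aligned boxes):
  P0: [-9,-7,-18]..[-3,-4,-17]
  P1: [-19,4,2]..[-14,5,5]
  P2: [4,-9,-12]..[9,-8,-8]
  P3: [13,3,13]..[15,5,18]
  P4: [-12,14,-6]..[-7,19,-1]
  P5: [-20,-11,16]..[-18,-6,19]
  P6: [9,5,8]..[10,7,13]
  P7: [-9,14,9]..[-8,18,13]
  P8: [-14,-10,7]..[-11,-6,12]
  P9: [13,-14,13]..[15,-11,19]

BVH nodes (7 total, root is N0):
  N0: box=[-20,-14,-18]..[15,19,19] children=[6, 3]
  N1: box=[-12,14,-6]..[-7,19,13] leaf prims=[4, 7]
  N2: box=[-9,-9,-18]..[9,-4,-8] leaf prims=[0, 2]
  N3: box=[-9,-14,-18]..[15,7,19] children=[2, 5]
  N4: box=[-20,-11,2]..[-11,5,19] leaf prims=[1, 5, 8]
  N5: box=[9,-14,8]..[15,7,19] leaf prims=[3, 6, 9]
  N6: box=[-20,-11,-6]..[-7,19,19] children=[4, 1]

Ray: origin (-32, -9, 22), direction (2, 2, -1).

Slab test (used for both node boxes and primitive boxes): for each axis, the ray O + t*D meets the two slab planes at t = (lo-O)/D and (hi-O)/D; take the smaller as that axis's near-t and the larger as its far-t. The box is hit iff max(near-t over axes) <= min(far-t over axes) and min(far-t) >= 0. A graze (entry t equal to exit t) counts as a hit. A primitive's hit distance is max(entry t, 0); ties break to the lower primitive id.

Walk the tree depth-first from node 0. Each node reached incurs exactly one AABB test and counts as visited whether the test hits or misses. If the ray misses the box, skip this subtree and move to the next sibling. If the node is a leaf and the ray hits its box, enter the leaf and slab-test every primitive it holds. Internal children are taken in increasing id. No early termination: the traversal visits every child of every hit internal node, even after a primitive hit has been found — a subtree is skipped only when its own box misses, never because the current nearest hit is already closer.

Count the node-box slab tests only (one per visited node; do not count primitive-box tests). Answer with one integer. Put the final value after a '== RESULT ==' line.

Traverse from the root:
N0 x:[6,47/2] y:[-5/2,14] z:[3,40] -> hit [6,14], descend [3, 6]
  N3 x:[23/2,47/2] y:[-5/2,8] z:[3,40] -> miss, prune
  N6 x:[6,25/2] y:[-1,14] z:[3,28] -> hit [6,25/2], descend [1, 4]
    N1 x:[10,25/2] y:[23/2,14] z:[9,28] -> hit [23/2,25/2] leaf, test {P4(miss), P7@t=23/2}
    N4 x:[6,21/2] y:[-1,7] z:[3,20] -> hit [6,7] leaf, test {P1(miss), P5(miss), P8(miss)}

Summary -> nodes [0, 3, 6, 1, 4]; box-tests=5; leaf-entries=2; first=P7

== RESULT ==
5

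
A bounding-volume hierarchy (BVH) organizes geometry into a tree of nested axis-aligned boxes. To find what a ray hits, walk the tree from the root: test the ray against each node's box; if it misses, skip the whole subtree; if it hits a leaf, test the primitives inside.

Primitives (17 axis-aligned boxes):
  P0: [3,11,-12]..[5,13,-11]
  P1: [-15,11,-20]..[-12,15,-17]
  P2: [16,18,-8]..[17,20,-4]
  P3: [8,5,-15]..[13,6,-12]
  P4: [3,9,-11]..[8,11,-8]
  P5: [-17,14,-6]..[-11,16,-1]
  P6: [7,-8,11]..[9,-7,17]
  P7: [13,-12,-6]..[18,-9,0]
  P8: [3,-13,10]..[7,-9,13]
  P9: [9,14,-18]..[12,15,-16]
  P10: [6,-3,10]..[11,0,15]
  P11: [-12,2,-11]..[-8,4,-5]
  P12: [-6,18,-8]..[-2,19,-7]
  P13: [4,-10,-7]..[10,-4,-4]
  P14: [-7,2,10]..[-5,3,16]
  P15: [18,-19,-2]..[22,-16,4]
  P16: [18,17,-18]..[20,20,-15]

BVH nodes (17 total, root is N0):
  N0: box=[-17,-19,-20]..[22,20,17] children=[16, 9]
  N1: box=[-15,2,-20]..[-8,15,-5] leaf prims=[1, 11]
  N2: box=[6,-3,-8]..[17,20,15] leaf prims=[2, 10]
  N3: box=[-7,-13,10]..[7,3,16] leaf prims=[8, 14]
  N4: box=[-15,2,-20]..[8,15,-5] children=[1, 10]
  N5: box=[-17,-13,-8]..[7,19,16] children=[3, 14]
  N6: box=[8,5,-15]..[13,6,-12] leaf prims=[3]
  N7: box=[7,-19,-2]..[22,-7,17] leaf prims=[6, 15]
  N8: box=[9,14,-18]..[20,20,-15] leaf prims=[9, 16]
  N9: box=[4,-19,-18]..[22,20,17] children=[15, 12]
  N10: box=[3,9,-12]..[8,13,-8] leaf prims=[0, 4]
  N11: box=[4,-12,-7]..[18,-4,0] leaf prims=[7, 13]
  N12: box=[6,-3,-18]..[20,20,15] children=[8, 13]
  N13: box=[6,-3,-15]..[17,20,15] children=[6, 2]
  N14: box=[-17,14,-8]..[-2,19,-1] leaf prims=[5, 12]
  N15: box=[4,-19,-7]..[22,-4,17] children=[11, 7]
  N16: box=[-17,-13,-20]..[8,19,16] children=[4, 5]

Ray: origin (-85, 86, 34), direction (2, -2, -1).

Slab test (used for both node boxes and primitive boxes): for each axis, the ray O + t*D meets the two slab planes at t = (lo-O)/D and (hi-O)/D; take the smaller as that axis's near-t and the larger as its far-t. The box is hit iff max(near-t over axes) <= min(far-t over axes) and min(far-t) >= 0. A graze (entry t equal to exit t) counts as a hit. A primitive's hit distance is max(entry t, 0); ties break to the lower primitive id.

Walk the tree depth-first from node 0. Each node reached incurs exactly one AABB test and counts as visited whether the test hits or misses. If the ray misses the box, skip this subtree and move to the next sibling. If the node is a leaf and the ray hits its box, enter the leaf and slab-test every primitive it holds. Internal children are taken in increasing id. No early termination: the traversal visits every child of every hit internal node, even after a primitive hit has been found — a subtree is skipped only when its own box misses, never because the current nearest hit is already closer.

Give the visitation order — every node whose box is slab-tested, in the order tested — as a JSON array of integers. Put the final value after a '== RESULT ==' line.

Traverse from the root:
N0 x:[34,107/2] y:[33,105/2] z:[17,54] -> hit [34,105/2], descend [9, 16]
  N9 x:[89/2,107/2] y:[33,105/2] z:[17,52] -> hit [89/2,52], descend [12, 15]
    N12 x:[91/2,105/2] y:[33,89/2] z:[19,52] -> miss, prune
    N15 x:[89/2,107/2] y:[45,105/2] z:[17,41] -> miss, prune
  N16 x:[34,93/2] y:[67/2,99/2] z:[18,54] -> hit [34,93/2], descend [4, 5]
    N4 x:[35,93/2] y:[71/2,42] z:[39,54] -> hit [39,42], descend [1, 10]
      N1 x:[35,77/2] y:[71/2,42] z:[39,54] -> miss, prune
      N10 x:[44,93/2] y:[73/2,77/2] z:[42,46] -> miss, prune
    N5 x:[34,46] y:[67/2,99/2] z:[18,42] -> hit [34,42], descend [3, 14]
      N3 x:[39,46] y:[83/2,99/2] z:[18,24] -> miss, prune
      N14 x:[34,83/2] y:[67/2,36] z:[35,42] -> hit [35,36] leaf, test {P5@t=35, P12(miss)}

Summary -> nodes [0, 9, 12, 15, 16, 4, 1, 10, 5, 3, 14]; box-tests=11; leaf-entries=1; first=P5

== RESULT ==
[0, 9, 12, 15, 16, 4, 1, 10, 5, 3, 14]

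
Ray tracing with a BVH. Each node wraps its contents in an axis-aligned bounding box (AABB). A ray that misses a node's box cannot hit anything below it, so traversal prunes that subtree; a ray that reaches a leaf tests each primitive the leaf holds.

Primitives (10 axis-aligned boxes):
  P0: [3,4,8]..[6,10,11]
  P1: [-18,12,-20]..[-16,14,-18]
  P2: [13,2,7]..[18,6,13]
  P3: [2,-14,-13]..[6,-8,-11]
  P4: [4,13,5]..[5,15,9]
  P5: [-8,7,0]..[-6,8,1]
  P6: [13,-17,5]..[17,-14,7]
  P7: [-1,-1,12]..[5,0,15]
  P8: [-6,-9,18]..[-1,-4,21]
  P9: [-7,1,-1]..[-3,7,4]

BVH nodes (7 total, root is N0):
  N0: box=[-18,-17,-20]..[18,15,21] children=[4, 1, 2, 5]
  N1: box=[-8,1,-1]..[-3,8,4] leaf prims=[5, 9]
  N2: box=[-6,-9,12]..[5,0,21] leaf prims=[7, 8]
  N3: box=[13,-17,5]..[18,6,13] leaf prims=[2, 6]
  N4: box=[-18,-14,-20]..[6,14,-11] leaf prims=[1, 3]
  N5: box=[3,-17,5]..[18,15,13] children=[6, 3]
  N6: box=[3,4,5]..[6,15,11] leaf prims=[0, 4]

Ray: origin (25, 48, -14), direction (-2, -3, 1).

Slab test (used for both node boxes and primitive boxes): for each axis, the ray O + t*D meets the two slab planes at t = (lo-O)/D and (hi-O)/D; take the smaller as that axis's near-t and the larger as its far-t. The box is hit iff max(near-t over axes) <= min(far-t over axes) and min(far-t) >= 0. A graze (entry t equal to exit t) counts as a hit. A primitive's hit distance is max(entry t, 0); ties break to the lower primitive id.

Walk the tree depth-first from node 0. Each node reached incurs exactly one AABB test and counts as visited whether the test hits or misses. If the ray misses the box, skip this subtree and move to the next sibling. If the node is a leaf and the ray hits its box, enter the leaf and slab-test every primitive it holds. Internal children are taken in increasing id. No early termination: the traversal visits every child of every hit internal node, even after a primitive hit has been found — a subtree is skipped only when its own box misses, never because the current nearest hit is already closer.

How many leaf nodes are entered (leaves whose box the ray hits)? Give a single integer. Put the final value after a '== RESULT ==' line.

Trace the traversal:
N0 x:[7/2,43/2] y:[11,65/3] z:[-6,35] -> hit [11,43/2], descend [1, 2, 4, 5]
  N1 x:[14,33/2] y:[40/3,47/3] z:[13,18] -> hit [14,47/3] leaf, test {P5(miss), P9@t=14}
  N2 x:[10,31/2] y:[16,19] z:[26,35] -> miss, prune
  N4 x:[19/2,43/2] y:[34/3,62/3] z:[-6,3] -> miss, prune
  N5 x:[7/2,11] y:[11,65/3] z:[19,27] -> miss, prune

order=[0, 1, 2, 4, 5]  |boxes|=5  |leaves|=1  hit=P9

== RESULT ==
1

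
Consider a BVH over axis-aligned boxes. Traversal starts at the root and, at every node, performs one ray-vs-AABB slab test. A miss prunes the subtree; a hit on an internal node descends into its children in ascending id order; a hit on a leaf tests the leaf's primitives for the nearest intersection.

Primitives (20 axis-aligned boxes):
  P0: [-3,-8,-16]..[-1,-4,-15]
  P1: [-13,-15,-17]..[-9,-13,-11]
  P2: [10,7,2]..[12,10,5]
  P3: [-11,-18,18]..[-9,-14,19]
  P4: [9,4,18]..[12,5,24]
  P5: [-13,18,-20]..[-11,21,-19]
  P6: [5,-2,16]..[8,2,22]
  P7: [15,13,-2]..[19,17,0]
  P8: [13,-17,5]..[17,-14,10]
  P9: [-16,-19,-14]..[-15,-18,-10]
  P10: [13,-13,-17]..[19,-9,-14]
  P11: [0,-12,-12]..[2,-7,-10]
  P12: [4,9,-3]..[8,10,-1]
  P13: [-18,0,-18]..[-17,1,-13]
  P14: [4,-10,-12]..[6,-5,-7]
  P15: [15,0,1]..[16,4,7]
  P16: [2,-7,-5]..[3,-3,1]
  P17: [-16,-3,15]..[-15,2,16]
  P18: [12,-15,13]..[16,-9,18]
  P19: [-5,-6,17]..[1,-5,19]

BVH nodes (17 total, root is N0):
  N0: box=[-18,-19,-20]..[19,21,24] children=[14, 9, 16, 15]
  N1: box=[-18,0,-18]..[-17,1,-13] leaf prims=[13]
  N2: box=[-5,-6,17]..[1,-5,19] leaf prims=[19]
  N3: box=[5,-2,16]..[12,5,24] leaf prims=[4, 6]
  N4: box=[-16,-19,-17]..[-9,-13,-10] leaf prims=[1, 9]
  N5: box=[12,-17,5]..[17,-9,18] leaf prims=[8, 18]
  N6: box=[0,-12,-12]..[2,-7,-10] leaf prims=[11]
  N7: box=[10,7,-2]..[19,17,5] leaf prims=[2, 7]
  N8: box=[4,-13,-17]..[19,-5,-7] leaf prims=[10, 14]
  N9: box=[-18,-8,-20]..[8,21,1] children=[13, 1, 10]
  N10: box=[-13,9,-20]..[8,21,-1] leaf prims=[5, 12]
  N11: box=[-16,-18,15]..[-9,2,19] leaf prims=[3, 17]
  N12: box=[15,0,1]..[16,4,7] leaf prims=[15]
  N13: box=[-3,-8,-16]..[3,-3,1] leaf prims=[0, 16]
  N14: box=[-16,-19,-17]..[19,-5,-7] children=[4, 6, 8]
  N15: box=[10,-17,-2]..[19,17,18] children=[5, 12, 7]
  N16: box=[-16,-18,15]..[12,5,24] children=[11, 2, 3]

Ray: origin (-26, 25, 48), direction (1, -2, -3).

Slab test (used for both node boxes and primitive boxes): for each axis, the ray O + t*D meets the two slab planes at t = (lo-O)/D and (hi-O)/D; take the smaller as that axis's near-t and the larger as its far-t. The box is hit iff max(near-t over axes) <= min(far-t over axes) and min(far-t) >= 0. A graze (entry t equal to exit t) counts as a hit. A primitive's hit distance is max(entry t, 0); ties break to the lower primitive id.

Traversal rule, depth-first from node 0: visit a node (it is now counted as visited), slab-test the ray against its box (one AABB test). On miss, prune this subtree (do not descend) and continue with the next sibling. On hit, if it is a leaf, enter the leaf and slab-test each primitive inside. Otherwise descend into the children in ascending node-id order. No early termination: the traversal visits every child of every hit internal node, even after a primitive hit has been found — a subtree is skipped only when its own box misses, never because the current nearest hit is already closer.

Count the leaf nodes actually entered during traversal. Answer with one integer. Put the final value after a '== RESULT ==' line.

Trace the traversal:
N0 x:[8,45] y:[2,22] z:[8,68/3] -> hit [8,22], descend [9, 14, 15, 16]
  N9 x:[8,34] y:[2,33/2] z:[47/3,68/3] -> hit [47/3,33/2], descend [1, 10, 13]
    N1 x:[8,9] y:[12,25/2] z:[61/3,22] -> miss, prune
    N10 x:[13,34] y:[2,8] z:[49/3,68/3] -> miss, prune
    N13 x:[23,29] y:[14,33/2] z:[47/3,64/3] -> miss, prune
  N14 x:[10,45] y:[15,22] z:[55/3,65/3] -> hit [55/3,65/3], descend [4, 6, 8]
    N4 x:[10,17] y:[19,22] z:[58/3,65/3] -> miss, prune
    N6 x:[26,28] y:[16,37/2] z:[58/3,20] -> miss, prune
    N8 x:[30,45] y:[15,19] z:[55/3,65/3] -> miss, prune
  N15 x:[36,45] y:[4,21] z:[10,50/3] -> miss, prune
  N16 x:[10,38] y:[10,43/2] z:[8,11] -> hit [10,11], descend [2, 3, 11]
    N2 x:[21,27] y:[15,31/2] z:[29/3,31/3] -> miss, prune
    N3 x:[31,38] y:[10,27/2] z:[8,32/3] -> miss, prune
    N11 x:[10,17] y:[23/2,43/2] z:[29/3,11] -> miss, prune

14 AABB tests over nodes [0, 9, 1, 10, 13, 14, 4, 6, 8, 15, 16, 2, 3, 11]; 0 leaves entered; closest miss.

== RESULT ==
0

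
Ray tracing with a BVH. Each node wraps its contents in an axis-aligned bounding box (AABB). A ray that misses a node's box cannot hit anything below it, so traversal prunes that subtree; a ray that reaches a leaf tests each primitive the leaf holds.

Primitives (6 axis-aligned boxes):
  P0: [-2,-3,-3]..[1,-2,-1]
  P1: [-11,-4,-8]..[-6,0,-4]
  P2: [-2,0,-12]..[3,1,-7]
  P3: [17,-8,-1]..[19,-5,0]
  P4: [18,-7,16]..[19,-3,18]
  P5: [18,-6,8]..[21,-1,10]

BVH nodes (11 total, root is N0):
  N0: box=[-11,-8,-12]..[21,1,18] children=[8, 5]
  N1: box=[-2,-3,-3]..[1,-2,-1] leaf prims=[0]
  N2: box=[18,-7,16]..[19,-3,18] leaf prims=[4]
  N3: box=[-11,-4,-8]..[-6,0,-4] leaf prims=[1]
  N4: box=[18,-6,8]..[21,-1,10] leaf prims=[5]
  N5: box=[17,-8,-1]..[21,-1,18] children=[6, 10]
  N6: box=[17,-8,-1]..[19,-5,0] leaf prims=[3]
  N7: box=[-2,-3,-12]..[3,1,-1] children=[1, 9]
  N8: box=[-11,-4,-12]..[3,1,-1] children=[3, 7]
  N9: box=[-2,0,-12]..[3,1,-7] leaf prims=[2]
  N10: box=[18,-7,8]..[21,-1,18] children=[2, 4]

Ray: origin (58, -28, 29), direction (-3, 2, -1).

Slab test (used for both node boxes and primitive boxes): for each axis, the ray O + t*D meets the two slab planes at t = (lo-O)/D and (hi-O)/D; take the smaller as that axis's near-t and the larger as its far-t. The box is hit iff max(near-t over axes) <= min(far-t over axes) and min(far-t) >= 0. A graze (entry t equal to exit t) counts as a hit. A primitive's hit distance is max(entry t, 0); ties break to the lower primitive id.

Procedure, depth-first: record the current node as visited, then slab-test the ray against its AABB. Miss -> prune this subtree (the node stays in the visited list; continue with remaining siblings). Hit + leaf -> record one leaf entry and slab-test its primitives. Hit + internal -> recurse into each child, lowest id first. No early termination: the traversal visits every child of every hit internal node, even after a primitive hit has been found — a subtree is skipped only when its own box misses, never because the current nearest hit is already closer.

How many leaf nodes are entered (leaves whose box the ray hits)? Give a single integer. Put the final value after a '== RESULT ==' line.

Traverse from the root:
N0 x:[37/3,23] y:[10,29/2] z:[11,41] -> hit [37/3,29/2], descend [5, 8]
  N5 x:[37/3,41/3] y:[10,27/2] z:[11,30] -> hit [37/3,27/2], descend [6, 10]
    N6 x:[13,41/3] y:[10,23/2] z:[29,30] -> miss, prune
    N10 x:[37/3,40/3] y:[21/2,27/2] z:[11,21] -> hit [37/3,40/3], descend [2, 4]
      N2 x:[13,40/3] y:[21/2,25/2] z:[11,13] -> miss, prune
      N4 x:[37/3,40/3] y:[11,27/2] z:[19,21] -> miss, prune
  N8 x:[55/3,23] y:[12,29/2] z:[30,41] -> miss, prune

7 AABB tests over nodes [0, 5, 6, 10, 2, 4, 8]; 0 leaves entered; closest miss.

== RESULT ==
0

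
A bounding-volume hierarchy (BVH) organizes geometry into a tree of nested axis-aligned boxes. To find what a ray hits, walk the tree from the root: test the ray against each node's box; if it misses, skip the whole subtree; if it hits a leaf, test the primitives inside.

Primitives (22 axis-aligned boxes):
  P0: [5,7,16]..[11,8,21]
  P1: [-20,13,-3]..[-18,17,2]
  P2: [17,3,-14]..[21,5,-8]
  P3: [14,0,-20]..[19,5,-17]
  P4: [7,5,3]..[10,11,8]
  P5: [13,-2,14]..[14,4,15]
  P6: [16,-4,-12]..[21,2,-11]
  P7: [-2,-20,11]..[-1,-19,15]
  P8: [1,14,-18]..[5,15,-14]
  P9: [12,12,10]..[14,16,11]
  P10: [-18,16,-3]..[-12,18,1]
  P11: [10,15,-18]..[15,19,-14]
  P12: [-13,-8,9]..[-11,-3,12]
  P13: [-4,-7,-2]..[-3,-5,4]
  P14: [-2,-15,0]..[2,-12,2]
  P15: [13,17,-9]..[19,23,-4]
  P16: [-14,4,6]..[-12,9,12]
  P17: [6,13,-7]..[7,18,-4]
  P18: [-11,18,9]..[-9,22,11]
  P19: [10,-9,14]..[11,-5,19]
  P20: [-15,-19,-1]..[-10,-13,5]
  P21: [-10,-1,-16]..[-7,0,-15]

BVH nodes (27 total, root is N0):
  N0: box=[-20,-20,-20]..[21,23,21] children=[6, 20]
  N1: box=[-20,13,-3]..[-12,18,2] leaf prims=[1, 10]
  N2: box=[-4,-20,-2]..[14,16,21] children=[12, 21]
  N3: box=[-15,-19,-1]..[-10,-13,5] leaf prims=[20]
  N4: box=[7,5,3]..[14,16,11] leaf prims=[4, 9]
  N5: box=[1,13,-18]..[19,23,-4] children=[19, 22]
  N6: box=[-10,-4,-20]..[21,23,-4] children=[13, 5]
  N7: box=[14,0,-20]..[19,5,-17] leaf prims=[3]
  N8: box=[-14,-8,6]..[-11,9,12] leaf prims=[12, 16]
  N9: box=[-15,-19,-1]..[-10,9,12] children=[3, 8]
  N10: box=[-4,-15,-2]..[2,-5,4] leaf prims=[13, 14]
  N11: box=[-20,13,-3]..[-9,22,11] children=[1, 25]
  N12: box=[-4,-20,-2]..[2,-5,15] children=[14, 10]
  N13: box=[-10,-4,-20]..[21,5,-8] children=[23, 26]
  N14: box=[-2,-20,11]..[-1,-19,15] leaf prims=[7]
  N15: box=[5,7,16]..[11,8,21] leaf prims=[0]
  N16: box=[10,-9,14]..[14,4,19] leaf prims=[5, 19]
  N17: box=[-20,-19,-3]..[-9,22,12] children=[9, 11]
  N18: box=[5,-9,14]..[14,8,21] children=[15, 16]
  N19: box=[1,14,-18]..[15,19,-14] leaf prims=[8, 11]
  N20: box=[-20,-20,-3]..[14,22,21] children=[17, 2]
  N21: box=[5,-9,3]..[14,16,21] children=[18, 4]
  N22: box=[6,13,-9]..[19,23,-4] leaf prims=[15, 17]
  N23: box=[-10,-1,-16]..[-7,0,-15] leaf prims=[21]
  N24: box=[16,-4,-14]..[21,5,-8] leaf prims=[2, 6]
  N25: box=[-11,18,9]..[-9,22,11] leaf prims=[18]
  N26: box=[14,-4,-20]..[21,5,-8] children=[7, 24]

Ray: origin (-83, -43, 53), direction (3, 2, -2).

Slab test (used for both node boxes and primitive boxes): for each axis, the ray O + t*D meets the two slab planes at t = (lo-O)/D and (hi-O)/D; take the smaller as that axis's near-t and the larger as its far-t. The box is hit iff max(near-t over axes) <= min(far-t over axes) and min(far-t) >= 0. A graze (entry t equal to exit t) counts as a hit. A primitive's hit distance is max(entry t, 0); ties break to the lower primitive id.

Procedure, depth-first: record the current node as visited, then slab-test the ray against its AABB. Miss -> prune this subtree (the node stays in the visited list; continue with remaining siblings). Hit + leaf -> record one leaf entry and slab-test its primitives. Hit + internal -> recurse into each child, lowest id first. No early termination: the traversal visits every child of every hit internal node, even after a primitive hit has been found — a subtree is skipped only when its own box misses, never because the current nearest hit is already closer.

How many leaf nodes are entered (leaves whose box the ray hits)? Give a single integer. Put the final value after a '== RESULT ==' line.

Walk:
N0 x:[21,104/3] y:[23/2,33] z:[16,73/2] -> hit [21,33], descend [6, 20]
  N6 x:[73/3,104/3] y:[39/2,33] z:[57/2,73/2] -> hit [57/2,33], descend [5, 13]
    N5 x:[28,34] y:[28,33] z:[57/2,71/2] -> hit [57/2,33], descend [19, 22]
      N19 x:[28,98/3] y:[57/2,31] z:[67/2,71/2] -> miss, prune
      N22 x:[89/3,34] y:[28,33] z:[57/2,31] -> hit [89/3,31] leaf, test {P15(miss), P17@t=89/3}
    N13 x:[73/3,104/3] y:[39/2,24] z:[61/2,73/2] -> miss, prune
  N20 x:[21,97/3] y:[23/2,65/2] z:[16,28] -> hit [21,28], descend [2, 17]
    N2 x:[79/3,97/3] y:[23/2,59/2] z:[16,55/2] -> hit [79/3,55/2], descend [12, 21]
      N12 x:[79/3,85/3] y:[23/2,19] z:[19,55/2] -> miss, prune
      N21 x:[88/3,97/3] y:[17,59/2] z:[16,25] -> miss, prune
    N17 x:[21,74/3] y:[12,65/2] z:[41/2,28] -> hit [21,74/3], descend [9, 11]
      N9 x:[68/3,73/3] y:[12,26] z:[41/2,27] -> hit [68/3,73/3], descend [3, 8]
        N3 x:[68/3,73/3] y:[12,15] z:[24,27] -> miss, prune
        N8 x:[23,24] y:[35/2,26] z:[41/2,47/2] -> hit [23,47/2] leaf, test {P12(miss), P16@t=47/2}
      N11 x:[21,74/3] y:[28,65/2] z:[21,28] -> miss, prune

Summary -> nodes [0, 6, 5, 19, 22, 13, 20, 2, 12, 21, 17, 9, 3, 8, 11]; box-tests=15; leaf-entries=2; first=P16

== RESULT ==
2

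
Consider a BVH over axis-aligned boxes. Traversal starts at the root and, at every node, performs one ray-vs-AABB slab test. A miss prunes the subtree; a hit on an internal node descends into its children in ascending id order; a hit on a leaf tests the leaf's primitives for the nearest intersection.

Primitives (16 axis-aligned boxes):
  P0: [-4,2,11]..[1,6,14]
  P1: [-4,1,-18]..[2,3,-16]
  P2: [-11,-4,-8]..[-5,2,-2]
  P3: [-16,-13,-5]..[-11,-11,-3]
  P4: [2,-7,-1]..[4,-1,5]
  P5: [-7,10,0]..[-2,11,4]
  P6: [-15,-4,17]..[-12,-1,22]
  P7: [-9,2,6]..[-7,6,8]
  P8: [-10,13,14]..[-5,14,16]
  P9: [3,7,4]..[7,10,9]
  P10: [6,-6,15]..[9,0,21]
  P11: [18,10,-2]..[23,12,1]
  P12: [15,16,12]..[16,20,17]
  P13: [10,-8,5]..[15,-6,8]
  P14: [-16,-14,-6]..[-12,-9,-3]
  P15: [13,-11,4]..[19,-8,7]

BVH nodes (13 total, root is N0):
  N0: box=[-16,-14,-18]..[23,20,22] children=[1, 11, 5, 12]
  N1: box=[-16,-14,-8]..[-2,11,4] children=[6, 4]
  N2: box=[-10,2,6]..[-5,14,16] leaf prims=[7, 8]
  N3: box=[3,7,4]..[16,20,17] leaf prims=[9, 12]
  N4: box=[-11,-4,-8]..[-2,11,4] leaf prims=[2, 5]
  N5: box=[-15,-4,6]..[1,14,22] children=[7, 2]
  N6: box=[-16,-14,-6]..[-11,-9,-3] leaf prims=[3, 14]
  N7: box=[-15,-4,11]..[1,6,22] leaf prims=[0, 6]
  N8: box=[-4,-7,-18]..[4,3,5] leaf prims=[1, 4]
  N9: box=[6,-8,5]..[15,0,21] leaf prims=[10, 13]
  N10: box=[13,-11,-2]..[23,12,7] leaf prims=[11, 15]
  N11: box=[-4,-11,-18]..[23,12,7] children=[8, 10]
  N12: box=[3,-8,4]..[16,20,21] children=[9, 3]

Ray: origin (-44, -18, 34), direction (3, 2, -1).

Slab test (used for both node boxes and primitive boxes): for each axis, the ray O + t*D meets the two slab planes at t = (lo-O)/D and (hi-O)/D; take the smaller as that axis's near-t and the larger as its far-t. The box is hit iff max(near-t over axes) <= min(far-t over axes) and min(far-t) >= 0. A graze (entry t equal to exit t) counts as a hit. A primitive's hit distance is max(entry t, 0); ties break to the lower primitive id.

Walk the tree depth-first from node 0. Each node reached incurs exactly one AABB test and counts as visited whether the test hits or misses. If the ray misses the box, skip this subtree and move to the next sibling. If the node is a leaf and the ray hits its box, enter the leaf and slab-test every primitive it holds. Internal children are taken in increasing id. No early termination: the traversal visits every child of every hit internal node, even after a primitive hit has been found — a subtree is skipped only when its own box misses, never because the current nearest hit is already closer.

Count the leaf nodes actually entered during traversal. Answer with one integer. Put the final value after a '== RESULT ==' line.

Trace the traversal:
N0 x:[28/3,67/3] y:[2,19] z:[12,52] -> hit [12,19], descend [1, 5, 11, 12]
  N1 x:[28/3,14] y:[2,29/2] z:[30,42] -> miss, prune
  N5 x:[29/3,15] y:[7,16] z:[12,28] -> hit [12,15], descend [2, 7]
    N2 x:[34/3,13] y:[10,16] z:[18,28] -> miss, prune
    N7 x:[29/3,15] y:[7,12] z:[12,23] -> hit [12,12] leaf, test {P0(miss), P6(miss)}
  N11 x:[40/3,67/3] y:[7/2,15] z:[27,52] -> miss, prune
  N12 x:[47/3,20] y:[5,19] z:[13,30] -> hit [47/3,19], descend [3, 9]
    N3 x:[47/3,20] y:[25/2,19] z:[17,30] -> hit [17,19] leaf, test {P9(miss), P12(miss)}
    N9 x:[50/3,59/3] y:[5,9] z:[13,29] -> miss, prune

order=[0, 1, 5, 2, 7, 11, 12, 3, 9]  |boxes|=9  |leaves|=2  hit=miss

== RESULT ==
2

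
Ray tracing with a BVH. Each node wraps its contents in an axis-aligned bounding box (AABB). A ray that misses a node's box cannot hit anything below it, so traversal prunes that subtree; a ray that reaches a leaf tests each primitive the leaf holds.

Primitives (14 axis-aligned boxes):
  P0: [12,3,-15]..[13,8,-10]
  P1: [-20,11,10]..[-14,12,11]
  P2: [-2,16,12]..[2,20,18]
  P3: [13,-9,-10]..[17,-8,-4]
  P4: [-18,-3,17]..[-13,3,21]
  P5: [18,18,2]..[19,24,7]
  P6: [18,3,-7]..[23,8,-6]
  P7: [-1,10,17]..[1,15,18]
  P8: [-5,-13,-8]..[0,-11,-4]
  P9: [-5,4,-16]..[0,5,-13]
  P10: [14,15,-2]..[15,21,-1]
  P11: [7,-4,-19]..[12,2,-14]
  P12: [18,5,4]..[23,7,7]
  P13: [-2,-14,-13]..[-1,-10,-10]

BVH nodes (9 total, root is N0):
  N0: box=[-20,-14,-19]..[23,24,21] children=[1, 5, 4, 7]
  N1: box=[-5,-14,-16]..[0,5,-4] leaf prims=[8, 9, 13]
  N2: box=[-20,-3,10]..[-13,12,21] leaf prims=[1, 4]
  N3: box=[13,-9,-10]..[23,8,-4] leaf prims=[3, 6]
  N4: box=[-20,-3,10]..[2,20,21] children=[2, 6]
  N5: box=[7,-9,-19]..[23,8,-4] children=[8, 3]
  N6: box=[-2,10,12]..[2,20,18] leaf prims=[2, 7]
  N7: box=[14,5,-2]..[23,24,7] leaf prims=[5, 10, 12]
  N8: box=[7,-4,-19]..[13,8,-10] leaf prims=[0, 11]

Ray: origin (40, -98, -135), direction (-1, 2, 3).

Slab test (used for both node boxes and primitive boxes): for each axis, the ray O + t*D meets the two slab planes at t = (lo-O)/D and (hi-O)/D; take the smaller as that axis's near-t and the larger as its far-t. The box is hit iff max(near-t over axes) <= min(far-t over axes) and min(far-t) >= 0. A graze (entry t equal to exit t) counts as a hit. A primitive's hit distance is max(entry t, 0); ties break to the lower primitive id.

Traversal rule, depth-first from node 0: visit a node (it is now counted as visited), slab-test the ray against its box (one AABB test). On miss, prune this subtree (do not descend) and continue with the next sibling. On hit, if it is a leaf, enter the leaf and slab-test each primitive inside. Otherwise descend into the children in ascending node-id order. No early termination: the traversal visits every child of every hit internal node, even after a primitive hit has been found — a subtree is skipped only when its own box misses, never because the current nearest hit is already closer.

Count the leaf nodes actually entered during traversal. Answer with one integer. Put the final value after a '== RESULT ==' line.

Traverse from the root:
N0 x:[17,60] y:[42,61] z:[116/3,52] -> hit [42,52], descend [1, 4, 5, 7]
  N1 x:[40,45] y:[42,103/2] z:[119/3,131/3] -> hit [42,131/3] leaf, test {P8@t=85/2, P9(miss), P13(miss)}
  N4 x:[38,60] y:[95/2,59] z:[145/3,52] -> hit [145/3,52], descend [2, 6]
    N2 x:[53,60] y:[95/2,55] z:[145/3,52] -> miss, prune
    N6 x:[38,42] y:[54,59] z:[49,51] -> miss, prune
  N5 x:[17,33] y:[89/2,53] z:[116/3,131/3] -> miss, prune
  N7 x:[17,26] y:[103/2,61] z:[133/3,142/3] -> miss, prune

Summary -> nodes [0, 1, 4, 2, 6, 5, 7]; box-tests=7; leaf-entries=1; first=P8

== RESULT ==
1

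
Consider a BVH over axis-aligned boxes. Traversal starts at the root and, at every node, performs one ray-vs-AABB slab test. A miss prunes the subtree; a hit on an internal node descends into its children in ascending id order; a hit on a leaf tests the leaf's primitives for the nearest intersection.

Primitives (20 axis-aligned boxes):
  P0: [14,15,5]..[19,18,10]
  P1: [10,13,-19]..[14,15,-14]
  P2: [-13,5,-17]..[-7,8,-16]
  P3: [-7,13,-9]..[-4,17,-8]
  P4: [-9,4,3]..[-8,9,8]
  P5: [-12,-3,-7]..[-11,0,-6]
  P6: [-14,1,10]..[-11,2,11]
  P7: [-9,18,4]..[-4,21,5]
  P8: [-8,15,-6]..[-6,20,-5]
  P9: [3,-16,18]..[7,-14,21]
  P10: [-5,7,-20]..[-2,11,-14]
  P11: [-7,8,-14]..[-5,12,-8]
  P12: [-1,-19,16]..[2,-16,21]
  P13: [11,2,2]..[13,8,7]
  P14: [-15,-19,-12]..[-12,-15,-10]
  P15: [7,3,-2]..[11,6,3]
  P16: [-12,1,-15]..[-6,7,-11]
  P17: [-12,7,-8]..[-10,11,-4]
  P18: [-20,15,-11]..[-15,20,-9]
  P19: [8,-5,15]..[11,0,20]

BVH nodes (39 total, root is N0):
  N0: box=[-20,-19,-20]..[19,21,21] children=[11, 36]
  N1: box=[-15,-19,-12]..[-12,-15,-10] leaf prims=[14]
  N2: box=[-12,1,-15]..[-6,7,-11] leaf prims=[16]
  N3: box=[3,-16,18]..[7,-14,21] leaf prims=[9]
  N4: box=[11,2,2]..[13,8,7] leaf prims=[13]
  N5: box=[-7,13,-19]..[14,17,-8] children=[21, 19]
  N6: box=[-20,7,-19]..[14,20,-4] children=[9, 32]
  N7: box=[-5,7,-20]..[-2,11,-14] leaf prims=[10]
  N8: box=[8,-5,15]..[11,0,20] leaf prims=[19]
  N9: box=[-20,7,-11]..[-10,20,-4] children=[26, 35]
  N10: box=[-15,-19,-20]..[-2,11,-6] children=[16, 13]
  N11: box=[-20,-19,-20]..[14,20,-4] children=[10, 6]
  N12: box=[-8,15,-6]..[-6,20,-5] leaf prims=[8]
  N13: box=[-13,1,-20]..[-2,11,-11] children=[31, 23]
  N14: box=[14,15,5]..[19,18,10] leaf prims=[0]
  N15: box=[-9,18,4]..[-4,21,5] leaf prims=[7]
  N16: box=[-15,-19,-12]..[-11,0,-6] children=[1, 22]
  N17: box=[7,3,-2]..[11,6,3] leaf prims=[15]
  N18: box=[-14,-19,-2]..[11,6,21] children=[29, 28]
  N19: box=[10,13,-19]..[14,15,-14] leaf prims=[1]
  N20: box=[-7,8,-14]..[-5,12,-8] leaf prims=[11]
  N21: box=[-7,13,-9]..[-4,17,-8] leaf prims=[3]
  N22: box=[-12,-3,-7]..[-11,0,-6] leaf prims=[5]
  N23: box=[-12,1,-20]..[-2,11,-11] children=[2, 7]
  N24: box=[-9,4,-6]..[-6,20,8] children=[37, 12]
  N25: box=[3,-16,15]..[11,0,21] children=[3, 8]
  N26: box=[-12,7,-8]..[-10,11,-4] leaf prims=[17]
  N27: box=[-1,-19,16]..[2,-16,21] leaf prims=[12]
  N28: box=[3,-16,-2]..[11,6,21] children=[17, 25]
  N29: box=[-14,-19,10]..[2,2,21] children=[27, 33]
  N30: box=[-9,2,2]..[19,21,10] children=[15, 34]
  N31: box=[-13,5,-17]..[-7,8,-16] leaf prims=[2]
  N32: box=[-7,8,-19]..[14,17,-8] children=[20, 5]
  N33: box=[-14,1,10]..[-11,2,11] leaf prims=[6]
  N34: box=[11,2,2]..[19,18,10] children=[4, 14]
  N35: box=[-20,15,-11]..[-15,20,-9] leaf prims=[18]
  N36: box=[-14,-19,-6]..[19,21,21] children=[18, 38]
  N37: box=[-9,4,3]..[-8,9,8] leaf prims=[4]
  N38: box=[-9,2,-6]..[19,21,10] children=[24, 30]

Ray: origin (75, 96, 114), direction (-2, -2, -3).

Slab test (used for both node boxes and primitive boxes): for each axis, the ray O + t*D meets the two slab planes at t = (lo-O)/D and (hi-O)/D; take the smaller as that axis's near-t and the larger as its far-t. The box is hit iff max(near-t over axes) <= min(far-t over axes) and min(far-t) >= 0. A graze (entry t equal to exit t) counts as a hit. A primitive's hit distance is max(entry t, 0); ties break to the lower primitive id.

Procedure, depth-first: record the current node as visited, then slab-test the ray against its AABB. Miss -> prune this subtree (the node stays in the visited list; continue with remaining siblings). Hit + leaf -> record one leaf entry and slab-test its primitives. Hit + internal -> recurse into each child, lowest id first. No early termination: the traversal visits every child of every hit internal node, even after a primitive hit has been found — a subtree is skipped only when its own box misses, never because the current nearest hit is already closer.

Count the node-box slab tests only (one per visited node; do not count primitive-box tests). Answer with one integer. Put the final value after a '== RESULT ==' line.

Trace the traversal:
N0 x:[28,95/2] y:[75/2,115/2] z:[31,134/3] -> hit [75/2,134/3], descend [11, 36]
  N11 x:[61/2,95/2] y:[38,115/2] z:[118/3,134/3] -> hit [118/3,134/3], descend [6, 10]
    N6 x:[61/2,95/2] y:[38,89/2] z:[118/3,133/3] -> hit [118/3,133/3], descend [9, 32]
      N9 x:[85/2,95/2] y:[38,89/2] z:[118/3,125/3] -> miss, prune
      N32 x:[61/2,41] y:[79/2,44] z:[122/3,133/3] -> hit [122/3,41], descend [5, 20]
        N5 x:[61/2,41] y:[79/2,83/2] z:[122/3,133/3] -> hit [122/3,41], descend [19, 21]
          N19 x:[61/2,65/2] y:[81/2,83/2] z:[128/3,133/3] -> miss, prune
          N21 x:[79/2,41] y:[79/2,83/2] z:[122/3,41] -> hit [122/3,41] leaf, test {P3@t=122/3}
        N20 x:[40,41] y:[42,44] z:[122/3,128/3] -> miss, prune
    N10 x:[77/2,45] y:[85/2,115/2] z:[40,134/3] -> hit [85/2,134/3], descend [13, 16]
      N13 x:[77/2,44] y:[85/2,95/2] z:[125/3,134/3] -> hit [85/2,44], descend [23, 31]
        N23 x:[77/2,87/2] y:[85/2,95/2] z:[125/3,134/3] -> hit [85/2,87/2], descend [2, 7]
          N2 x:[81/2,87/2] y:[89/2,95/2] z:[125/3,43] -> miss, prune
          N7 x:[77/2,40] y:[85/2,89/2] z:[128/3,134/3] -> miss, prune
        N31 x:[41,44] y:[44,91/2] z:[130/3,131/3] -> miss, prune
      N16 x:[43,45] y:[48,115/2] z:[40,42] -> miss, prune
  N36 x:[28,89/2] y:[75/2,115/2] z:[31,40] -> hit [75/2,40], descend [18, 38]
    N18 x:[32,89/2] y:[45,115/2] z:[31,116/3] -> miss, prune
    N38 x:[28,42] y:[75/2,47] z:[104/3,40] -> hit [75/2,40], descend [24, 30]
      N24 x:[81/2,42] y:[38,46] z:[106/3,40] -> miss, prune
      N30 x:[28,42] y:[75/2,47] z:[104/3,112/3] -> miss, prune

21 AABB tests over nodes [0, 11, 6, 9, 32, 5, 19, 21, 20, 10, 13, 23, 2, 7, 31, 16, 36, 18, 38, 24, 30]; 1 leaf entered; closest P3.

== RESULT ==
21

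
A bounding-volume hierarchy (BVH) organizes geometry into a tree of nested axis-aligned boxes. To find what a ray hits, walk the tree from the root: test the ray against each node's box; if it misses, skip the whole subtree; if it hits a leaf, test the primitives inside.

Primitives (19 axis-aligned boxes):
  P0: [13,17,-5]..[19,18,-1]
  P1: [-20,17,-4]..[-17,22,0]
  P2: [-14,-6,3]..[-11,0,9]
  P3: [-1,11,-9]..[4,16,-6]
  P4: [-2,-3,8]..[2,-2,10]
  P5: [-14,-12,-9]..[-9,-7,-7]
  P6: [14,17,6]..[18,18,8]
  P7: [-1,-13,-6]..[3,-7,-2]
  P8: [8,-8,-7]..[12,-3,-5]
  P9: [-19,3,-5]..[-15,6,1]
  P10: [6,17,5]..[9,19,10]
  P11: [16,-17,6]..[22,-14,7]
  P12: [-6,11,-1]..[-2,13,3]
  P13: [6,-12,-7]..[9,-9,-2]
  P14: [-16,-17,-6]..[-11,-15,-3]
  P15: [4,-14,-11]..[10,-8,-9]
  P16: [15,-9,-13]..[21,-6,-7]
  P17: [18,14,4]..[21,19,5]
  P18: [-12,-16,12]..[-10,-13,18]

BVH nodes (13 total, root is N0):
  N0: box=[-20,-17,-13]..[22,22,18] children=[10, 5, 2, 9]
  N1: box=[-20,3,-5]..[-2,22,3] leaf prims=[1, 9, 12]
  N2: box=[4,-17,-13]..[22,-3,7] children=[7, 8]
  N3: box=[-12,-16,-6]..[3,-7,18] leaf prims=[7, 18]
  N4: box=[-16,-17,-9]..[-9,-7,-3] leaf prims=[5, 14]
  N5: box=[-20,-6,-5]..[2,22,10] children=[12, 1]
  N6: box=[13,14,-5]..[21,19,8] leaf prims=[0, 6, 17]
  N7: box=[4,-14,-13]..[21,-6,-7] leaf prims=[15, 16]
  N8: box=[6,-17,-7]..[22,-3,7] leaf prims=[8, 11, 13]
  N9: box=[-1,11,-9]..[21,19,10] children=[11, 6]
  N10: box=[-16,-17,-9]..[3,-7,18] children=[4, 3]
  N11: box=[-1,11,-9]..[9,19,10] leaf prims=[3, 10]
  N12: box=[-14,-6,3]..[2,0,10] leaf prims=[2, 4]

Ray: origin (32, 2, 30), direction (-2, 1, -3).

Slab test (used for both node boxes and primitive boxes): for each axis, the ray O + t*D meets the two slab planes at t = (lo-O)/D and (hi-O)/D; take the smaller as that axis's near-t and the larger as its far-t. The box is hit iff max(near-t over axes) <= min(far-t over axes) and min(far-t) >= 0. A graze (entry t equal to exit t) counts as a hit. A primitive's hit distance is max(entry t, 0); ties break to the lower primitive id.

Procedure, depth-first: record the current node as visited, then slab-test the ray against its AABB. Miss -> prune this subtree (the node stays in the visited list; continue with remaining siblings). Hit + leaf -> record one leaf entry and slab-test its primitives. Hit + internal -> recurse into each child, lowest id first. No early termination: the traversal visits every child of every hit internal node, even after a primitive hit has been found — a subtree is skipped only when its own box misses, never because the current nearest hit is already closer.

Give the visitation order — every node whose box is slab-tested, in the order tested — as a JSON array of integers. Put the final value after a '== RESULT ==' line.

Traverse from the root:
N0 x:[5,26] y:[-19,20] z:[4,43/3] -> hit [5,43/3], descend [2, 5, 9, 10]
  N2 x:[5,14] y:[-19,-5] z:[23/3,43/3] -> miss, prune
  N5 x:[15,26] y:[-8,20] z:[20/3,35/3] -> miss, prune
  N9 x:[11/2,33/2] y:[9,17] z:[20/3,13] -> hit [9,13], descend [6, 11]
    N6 x:[11/2,19/2] y:[12,17] z:[22/3,35/3] -> miss, prune
    N11 x:[23/2,33/2] y:[9,17] z:[20/3,13] -> hit [23/2,13] leaf, test {P3(miss), P10(miss)}
  N10 x:[29/2,24] y:[-19,-9] z:[4,13] -> miss, prune

7 AABB tests over nodes [0, 2, 5, 9, 6, 11, 10]; 1 leaf entered; closest miss.

== RESULT ==
[0, 2, 5, 9, 6, 11, 10]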